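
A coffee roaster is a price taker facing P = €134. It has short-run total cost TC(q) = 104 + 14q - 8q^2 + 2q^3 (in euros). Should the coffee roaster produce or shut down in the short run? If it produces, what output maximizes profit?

From TC, MC = TC'(q) = 14 - 16q + 6q^2 and AVC = VC/q = 14 - 8q + 2q^2.
AVC is minimized where dAVC/dq = -8 + 4q = 0, at q = 2; min AVC = 14 - 8·2 + 2·2^2 = €6.
P = €134 exceeds min AVC = €6, so the firm stays open.
Solving P = MC: -120 - 16q + 6q^2 = 0 ⇒ q = -10/3 or 6. On the upward-sloping branch, q* = 6.
Check: AVC at q = 6 is €38 ≤ P, so revenue covers variable cost.
Profit = P·q − TC = 134·6 − 332 = €472.

Produce at q = 6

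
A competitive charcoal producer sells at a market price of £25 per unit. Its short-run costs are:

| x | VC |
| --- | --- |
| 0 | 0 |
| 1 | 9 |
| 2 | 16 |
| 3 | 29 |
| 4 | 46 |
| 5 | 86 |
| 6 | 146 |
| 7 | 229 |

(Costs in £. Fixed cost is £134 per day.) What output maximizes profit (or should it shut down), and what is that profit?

x = 4; profit = -£80

Compute π = P·x − TC at each output: x=0: -134; x=1: -118; x=2: -100; x=3: -88; x=4: -80; x=5: -95; x=6: -130; x=7: -188.
Profit is maximized at x = 4. AVC there is 46/4 = £11.50 ≤ P, so producing beats shutting down (which would give -£134).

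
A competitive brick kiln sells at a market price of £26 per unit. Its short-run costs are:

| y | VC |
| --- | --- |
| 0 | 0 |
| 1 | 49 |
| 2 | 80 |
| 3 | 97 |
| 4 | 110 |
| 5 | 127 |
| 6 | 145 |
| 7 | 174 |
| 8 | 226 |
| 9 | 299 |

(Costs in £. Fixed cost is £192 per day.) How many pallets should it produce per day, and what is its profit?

y = 6; profit = -£181

Profit at each row (π = 26y − TC): y=0: -192; y=1: -215; y=2: -220; y=3: -211; y=4: -198; y=5: -189; y=6: -181; y=7: -184; y=8: -210; y=9: -257.
Profit is maximized at y = 6. AVC there is 145/6 = £24.17 ≤ P, so producing beats shutting down (which would give -£192).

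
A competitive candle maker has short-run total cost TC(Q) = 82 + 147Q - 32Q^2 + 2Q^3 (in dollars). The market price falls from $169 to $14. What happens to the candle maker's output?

MC = 147 - 64Q + 6Q^2; the shutdown threshold is min AVC = $19 (at Q = 8).
With P = $169 above the shutdown price, P = MC gives Q = 11.
At P = $14 < min AVC = $19, price no longer covers variable cost at any output, so the firm shuts down: Q = 0.

Output falls from 11 to 0 (the firm shuts down)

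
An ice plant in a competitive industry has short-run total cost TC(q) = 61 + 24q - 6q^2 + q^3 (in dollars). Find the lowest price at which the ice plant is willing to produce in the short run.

$15 per unit

The shutdown price is the minimum of AVC. VC = 24q - 6q^2 + q^3, so AVC = 24 - 6q + q^2.
dAVC/dq = -6 + 2q = 0 gives q = 3. min AVC = 24 - 6·3 + 3^2 = 15.
The firm shuts down for any P below $15.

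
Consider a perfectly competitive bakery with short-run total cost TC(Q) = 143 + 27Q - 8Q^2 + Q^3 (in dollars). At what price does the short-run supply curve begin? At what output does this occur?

$11 per unit, at Q = 4

The firm shuts down when price falls below the minimum of average variable cost. AVC = VC/Q = 27 - 8Q + Q^2.
dAVC/dQ = -8 + 2Q = 0 gives Q = 4. min AVC = 27 - 8·4 + 4^2 = 11.
So the shutdown price is $11.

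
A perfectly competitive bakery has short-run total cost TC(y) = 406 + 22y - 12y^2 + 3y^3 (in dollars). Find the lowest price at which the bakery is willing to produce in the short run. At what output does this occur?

$10 per unit, at y = 2

The firm shuts down when price falls below the minimum of average variable cost. AVC = VC/y = 22 - 12y + 3y^2.
dAVC/dy = -12 + 6y = 0 gives y = 2. min AVC = 22 - 12·2 + 3·2^2 = 10.
So the shutdown price is $10.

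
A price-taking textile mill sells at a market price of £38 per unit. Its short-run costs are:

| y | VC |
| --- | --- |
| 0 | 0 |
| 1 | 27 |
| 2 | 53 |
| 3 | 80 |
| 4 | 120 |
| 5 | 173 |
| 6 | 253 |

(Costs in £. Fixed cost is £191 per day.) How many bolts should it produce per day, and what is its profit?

y = 3; profit = -£157

Compute π = P·y − TC at each output: y=0: -191; y=1: -180; y=2: -168; y=3: -157; y=4: -159; y=5: -174; y=6: -216.
Profit is maximized at y = 3. AVC there is 80/3 = £26.67 ≤ P, so producing beats shutting down (which would give -£191).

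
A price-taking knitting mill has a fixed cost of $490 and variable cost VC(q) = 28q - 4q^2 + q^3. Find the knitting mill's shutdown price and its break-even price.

Shutdown price = min AVC. AVC = 28 - 4q + q^2, with vertex at q = 2 and minimum $24.
ATC = 490/q + 28 - 4q + q^2. Setting dATC/dq = −490/q^2 − 4 + 2q = 0 gives q = 7 (since 2·7^3 − 4·7^2 = 490).
min ATC = 490/7 + 28 − 4·7 + 7^2 = $119. That is the break-even price.
Between these two prices the firm operates at a loss; above $119 it earns a profit.

Shutdown price = $24; break-even price = $119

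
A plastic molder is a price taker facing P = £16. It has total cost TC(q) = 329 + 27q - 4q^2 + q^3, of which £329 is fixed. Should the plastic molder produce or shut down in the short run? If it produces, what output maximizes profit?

Variable cost is VC = 27q - 4q^2 + q^3, so AVC = VC/q = 27 - 4q + q^2 and MC = dTC/dq = 27 - 8q + 3q^2.
The AVC parabola has its vertex at q = 4/2 = 2, where AVC = 27 - 4·2 + 2^2 = £23.
Since P = £16 < min AVC = £23, price fails to cover variable cost at any output.
The firm minimizes its loss by shutting down and losing only its fixed cost of £329.

Shut down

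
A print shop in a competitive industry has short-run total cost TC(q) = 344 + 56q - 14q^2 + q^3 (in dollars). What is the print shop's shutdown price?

$7 per unit

The firm shuts down when price falls below the minimum of average variable cost. AVC = VC/q = 56 - 14q + q^2.
dAVC/dq = -14 + 2q = 0 gives q = 7. min AVC = 56 - 14·7 + 7^2 = 7.
So the shutdown price is $7.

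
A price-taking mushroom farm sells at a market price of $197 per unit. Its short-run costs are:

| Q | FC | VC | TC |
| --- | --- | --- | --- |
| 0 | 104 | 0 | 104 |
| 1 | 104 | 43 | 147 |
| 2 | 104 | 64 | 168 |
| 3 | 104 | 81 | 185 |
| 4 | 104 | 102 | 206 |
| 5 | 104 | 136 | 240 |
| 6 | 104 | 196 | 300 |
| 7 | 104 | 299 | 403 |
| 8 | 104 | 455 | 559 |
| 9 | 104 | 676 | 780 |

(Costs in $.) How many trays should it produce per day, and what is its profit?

Profit at each row (π = 197Q − TC): Q=0: -104; Q=1: 50; Q=2: 226; Q=3: 406; Q=4: 582; Q=5: 745; Q=6: 882; Q=7: 976; Q=8: 1017; Q=9: 993.
Profit is maximized at Q = 8. AVC there is 455/8 = $56.88 ≤ P, so producing beats shutting down (which would give -$104).

Q = 8; profit = $1017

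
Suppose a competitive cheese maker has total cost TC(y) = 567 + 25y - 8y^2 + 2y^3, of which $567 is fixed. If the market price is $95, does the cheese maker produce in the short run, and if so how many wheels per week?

Produce at y = 5

Strip out fixed cost: VC = 25y - 8y^2 + 2y^3. Then AVC = 25 - 8y + 2y^2 and MC = 25 - 16y + 6y^2.
The AVC parabola has its vertex at y = 8/4 = 2, where AVC = 25 - 8·2 + 2·2^2 = $17.
P = $95 exceeds min AVC = $17, so the firm stays open.
Solving P = MC: -70 - 16y + 6y^2 = 0 ⇒ y = -7/3 or 5. On the upward-sloping branch, y* = 5.
Check: AVC at y = 5 is $35 ≤ P, so revenue covers variable cost.
Profit = P·y − TC = 95·5 − 742 = -$267, a loss, but smaller than the $567 fixed cost the firm would lose by shutting down.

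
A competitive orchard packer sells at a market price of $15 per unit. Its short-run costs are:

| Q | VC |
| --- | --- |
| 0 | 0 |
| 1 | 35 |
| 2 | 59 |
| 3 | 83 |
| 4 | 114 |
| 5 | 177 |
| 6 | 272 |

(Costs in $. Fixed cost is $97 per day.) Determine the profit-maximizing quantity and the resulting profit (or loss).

Profit at each row (π = 15Q − TC): Q=0: -97; Q=1: -117; Q=2: -126; Q=3: -135; Q=4: -151; Q=5: -199; Q=6: -279.
Profit is highest at Q = 0. Equivalently, the lowest AVC in the table is 83/3 ≈ $27.67 at Q = 3, and P = $15 falls below it — price never covers variable cost, so the firm shuts down and loses only its fixed cost.

Q = 0 (shut down); profit = -$97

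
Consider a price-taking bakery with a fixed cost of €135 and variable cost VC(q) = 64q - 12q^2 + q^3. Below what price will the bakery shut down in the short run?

€28 per unit

The shutdown price is the minimum of AVC. VC = 64q - 12q^2 + q^3, so AVC = 64 - 12q + q^2.
dAVC/dq = -12 + 2q = 0 gives q = 6. min AVC = 64 - 12·6 + 6^2 = 28.
For P < €28 the firm produces nothing.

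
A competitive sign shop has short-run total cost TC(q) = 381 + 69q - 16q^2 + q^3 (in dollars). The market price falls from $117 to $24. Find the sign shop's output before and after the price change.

MC = 69 - 32q + 3q^2; the shutdown threshold is min AVC = $5 (at q = 8).
At P = $117 ≥ min AVC, set P = MC on the rising branch: q = 12.
At P = $24 ≥ min AVC, set P = MC: q = 9. The firm stays open but cuts output.

Output falls from 12 to 9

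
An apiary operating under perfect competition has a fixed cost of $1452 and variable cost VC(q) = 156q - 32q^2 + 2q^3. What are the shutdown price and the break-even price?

Shutdown price = min AVC. AVC = 156 - 32q + 2q^2, with vertex at q = 8 and minimum $28.
ATC = 1452/q + 156 - 32q + 2q^2. Setting dATC/dq = −1452/q^2 − 32 + 4q = 0 gives q = 11 (since 4·11^3 − 32·11^2 = 1452).
min ATC = 1452/11 + 156 − 32·11 + 2·11^2 = $178. That is the break-even price.
Between these two prices the firm operates at a loss; above $178 it earns a profit.

Shutdown price = $28; break-even price = $178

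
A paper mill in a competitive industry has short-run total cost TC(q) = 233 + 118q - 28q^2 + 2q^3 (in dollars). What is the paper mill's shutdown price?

$20 per unit

The shutdown price is the minimum of AVC. VC = 118q - 28q^2 + 2q^3, so AVC = 118 - 28q + 2q^2.
At the minimum of AVC, MC = AVC. MC = 118 - 56q + 6q^2; setting MC = AVC gives 4q^2 - 28q = 0, so q = 7. min AVC = 20.
The firm shuts down for any P below $20.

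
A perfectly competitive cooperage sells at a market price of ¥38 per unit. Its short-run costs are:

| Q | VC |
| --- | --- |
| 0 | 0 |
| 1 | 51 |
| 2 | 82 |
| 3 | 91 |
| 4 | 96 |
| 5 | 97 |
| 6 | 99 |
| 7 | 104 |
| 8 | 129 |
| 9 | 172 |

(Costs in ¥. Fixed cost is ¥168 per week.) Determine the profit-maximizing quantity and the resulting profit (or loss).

Compute π = P·Q − TC at each output: Q=0: -168; Q=1: -181; Q=2: -174; Q=3: -145; Q=4: -112; Q=5: -75; Q=6: -39; Q=7: -6; Q=8: 7; Q=9: 2.
Profit is maximized at Q = 8. AVC there is 129/8 = ¥16.12 ≤ P, so producing beats shutting down (which would give -¥168).

Q = 8; profit = ¥7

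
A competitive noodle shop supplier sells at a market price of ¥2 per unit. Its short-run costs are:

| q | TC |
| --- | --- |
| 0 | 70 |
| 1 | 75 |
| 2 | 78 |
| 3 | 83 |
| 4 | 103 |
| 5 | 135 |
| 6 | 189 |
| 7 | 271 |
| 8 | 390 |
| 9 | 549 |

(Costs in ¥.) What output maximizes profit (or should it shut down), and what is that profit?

q = 0 (shut down); profit = -¥70

Tabulate TR − TC: q=0: -70; q=1: -73; q=2: -74; q=3: -77; q=4: -95; q=5: -125; q=6: -177; q=7: -257; q=8: -374; q=9: -531.
Profit is highest at q = 0. Equivalently, the lowest AVC in the table is 8/2 ≈ ¥4 at q = 2, and P = ¥2 falls below it — price never covers variable cost, so the firm shuts down and loses only its fixed cost.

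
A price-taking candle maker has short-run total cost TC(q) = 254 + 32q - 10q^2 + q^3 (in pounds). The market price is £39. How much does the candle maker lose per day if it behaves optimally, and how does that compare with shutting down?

Profit = -£58 at q = 7

AVC = 32 - 10q + q^2; min AVC = £7 at q = 5. Since P = £39 ≥ min AVC, the firm produces.
With MC = 32 - 20q + 3q^2, P = MC on the upward-sloping part at q* = 7.
TR = 39·7 = 273. TC = 254 + 77 = 331. Profit = 273 − 331 = -£58.
By producing, the firm covers all variable cost plus £196 of fixed cost; shutting down would lose the full £254.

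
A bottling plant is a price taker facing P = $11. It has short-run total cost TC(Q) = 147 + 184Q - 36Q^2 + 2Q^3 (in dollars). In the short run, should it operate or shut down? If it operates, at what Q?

From TC, MC = TC'(Q) = 184 - 72Q + 6Q^2 and AVC = VC/Q = 184 - 36Q + 2Q^2.
AVC hits its minimum where MC = AVC, at Q = 9, giving min AVC = 184 - 36·9 + 2·9^2 = $22.
P = $11 lies below min AVC = $22; no output level covers variable cost.
Best response: produce nothing and absorb the $147 fixed cost.

Shut down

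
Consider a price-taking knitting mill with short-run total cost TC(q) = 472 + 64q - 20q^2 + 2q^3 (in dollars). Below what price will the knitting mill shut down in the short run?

$14 per unit

The shutdown price is the minimum of AVC. VC = 64q - 20q^2 + 2q^3, so AVC = 64 - 20q + 2q^2.
dAVC/dq = -20 + 4q = 0 gives q = 5. min AVC = 64 - 20·5 + 2·5^2 = 14.
So the shutdown price is $14.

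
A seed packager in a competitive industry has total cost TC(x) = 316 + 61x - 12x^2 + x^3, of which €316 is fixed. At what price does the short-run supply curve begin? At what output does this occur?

Short-run supply begins at min AVC. From VC = 61x - 12x^2 + x^3, AVC = 61 - 12x + x^2.
dAVC/dx = -12 + 2x = 0 gives x = 6. min AVC = 61 - 12·6 + 6^2 = 25.
So the shutdown price is €25.

€25 per unit, at x = 6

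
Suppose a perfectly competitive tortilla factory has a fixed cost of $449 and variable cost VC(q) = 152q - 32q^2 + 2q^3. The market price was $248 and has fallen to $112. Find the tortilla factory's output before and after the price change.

Output falls from 12 to 10

AVC = 152 - 32q + 2q^2, minimized at q = 8 where min AVC = $24. MC = 152 - 64q + 6q^2.
At P = $248 ≥ min AVC, set P = MC on the rising branch: q = 12.
At P = $112 ≥ min AVC, set P = MC: q = 10. The firm stays open but cuts output.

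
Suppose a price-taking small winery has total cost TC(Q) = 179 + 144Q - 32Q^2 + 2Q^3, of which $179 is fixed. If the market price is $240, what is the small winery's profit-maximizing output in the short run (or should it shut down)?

Strip out fixed cost: VC = 144Q - 32Q^2 + 2Q^3. Then AVC = 144 - 32Q + 2Q^2 and MC = 144 - 64Q + 6Q^2.
AVC is minimized where dAVC/dQ = -32 + 4Q = 0, at Q = 8; min AVC = 144 - 32·8 + 2·8^2 = $16.
Since P = $240 ≥ min AVC = $16, price covers variable cost and the firm should produce.
P = MC gives -96 - 64Q + 6Q^2 = 0, with roots -4/3 and 12. Take the larger (rising MC): Q* = 12.
Check: AVC at Q = 12 is $48 ≤ P, so revenue covers variable cost.
Profit = P·Q − TC = 240·12 − 755 = $2125.

Produce at Q = 12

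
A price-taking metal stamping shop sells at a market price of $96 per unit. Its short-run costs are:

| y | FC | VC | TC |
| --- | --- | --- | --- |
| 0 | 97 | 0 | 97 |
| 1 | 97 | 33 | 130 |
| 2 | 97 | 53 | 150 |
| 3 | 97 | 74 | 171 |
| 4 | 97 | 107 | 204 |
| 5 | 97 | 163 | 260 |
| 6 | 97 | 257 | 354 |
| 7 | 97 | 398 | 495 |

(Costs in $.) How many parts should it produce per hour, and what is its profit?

Tabulate TR − TC: y=0: -97; y=1: -34; y=2: 42; y=3: 117; y=4: 180; y=5: 220; y=6: 222; y=7: 177.
Profit is maximized at y = 6. AVC there is 257/6 = $42.83 ≤ P, so producing beats shutting down (which would give -$97).

y = 6; profit = $222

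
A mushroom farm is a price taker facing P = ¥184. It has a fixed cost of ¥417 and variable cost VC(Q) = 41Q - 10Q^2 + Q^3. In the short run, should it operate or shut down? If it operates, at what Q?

Produce at Q = 11

Variable cost is VC = 41Q - 10Q^2 + Q^3, so AVC = VC/Q = 41 - 10Q + Q^2 and MC = dTC/dQ = 41 - 20Q + 3Q^2.
AVC is minimized where dAVC/dQ = -10 + 2Q = 0, at Q = 5; min AVC = 41 - 10·5 + 5^2 = ¥16.
P = ¥184 exceeds min AVC = ¥16, so the firm stays open.
Solving P = MC: -143 - 20Q + 3Q^2 = 0 ⇒ Q = -13/3 or 11. On the upward-sloping branch, Q* = 11.
Check: AVC at Q = 11 is ¥52 ≤ P, so revenue covers variable cost.
Profit = P·Q − TC = 184·11 − 989 = ¥1035.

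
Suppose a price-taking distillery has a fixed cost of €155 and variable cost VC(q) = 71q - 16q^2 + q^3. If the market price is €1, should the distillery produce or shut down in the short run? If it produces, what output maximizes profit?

Shut down

Strip out fixed cost: VC = 71q - 16q^2 + q^3. Then AVC = 71 - 16q + q^2 and MC = 71 - 32q + 3q^2.
AVC is minimized where dAVC/dq = -16 + 2q = 0, at q = 8; min AVC = 71 - 16·8 + 8^2 = €7.
Since P = €1 < min AVC = €7, price fails to cover variable cost at any output.
Shutting down limits the loss to fixed cost, €155.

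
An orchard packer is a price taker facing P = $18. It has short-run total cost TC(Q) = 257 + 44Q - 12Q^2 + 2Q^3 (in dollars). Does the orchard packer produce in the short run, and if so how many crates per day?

Shut down

Variable cost is VC = 44Q - 12Q^2 + 2Q^3, so AVC = VC/Q = 44 - 12Q + 2Q^2 and MC = dTC/dQ = 44 - 24Q + 6Q^2.
AVC is minimized where dAVC/dQ = -12 + 4Q = 0, at Q = 3; min AVC = 44 - 12·3 + 2·3^2 = $26.
Since P = $18 < min AVC = $26, price fails to cover variable cost at any output.
Best response: produce nothing and absorb the $257 fixed cost.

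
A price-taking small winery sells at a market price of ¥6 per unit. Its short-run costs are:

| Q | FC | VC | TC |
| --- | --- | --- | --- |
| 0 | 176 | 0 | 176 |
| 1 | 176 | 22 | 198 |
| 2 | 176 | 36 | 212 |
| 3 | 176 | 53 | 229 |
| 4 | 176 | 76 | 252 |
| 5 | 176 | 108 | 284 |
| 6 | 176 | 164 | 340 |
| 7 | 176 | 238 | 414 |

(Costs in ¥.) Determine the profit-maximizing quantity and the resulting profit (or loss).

Compute π = P·Q − TC at each output: Q=0: -176; Q=1: -192; Q=2: -200; Q=3: -211; Q=4: -228; Q=5: -254; Q=6: -304; Q=7: -372.
Profit is highest at Q = 0. Equivalently, the lowest AVC in the table is 53/3 ≈ ¥17.67 at Q = 3, and P = ¥6 falls below it — price never covers variable cost, so the firm shuts down and loses only its fixed cost.

Q = 0 (shut down); profit = -¥176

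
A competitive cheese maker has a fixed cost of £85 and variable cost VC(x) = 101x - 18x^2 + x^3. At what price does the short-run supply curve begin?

Short-run supply begins at min AVC. From VC = 101x - 18x^2 + x^3, AVC = 101 - 18x + x^2.
At the minimum of AVC, MC = AVC. MC = 101 - 36x + 3x^2; setting MC = AVC gives 2x^2 - 18x = 0, so x = 9. min AVC = 20.
So the shutdown price is £20.

£20 per unit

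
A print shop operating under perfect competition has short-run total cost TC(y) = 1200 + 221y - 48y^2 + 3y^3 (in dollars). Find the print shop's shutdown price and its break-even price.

Shutdown price = $29; break-even price = $161

Shutdown price = min AVC. AVC = 221 - 48y + 3y^2, with vertex at y = 8 and minimum $29.
ATC = 1200/y + 221 - 48y + 3y^2. Setting dATC/dy = −1200/y^2 − 48 + 6y = 0 gives y = 10 (since 6·10^3 − 48·10^2 = 1200).
min ATC = 1200/10 + 221 − 48·10 + 3·10^2 = $161. That is the break-even price.
For $29 ≤ P < $161 the firm produces at a loss; below $29 it shuts down.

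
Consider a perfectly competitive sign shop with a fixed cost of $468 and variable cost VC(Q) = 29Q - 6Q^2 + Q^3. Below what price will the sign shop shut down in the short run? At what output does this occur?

The shutdown price is the minimum of AVC. VC = 29Q - 6Q^2 + Q^3, so AVC = 29 - 6Q + Q^2.
At the minimum of AVC, MC = AVC. MC = 29 - 12Q + 3Q^2; setting MC = AVC gives 2Q^2 - 6Q = 0, so Q = 3. min AVC = 20.
The firm shuts down for any P below $20.

$20 per unit, at Q = 3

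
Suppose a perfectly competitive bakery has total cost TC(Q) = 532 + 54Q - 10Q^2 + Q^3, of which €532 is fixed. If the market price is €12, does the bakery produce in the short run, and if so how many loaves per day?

Shut down

Strip out fixed cost: VC = 54Q - 10Q^2 + Q^3. Then AVC = 54 - 10Q + Q^2 and MC = 54 - 20Q + 3Q^2.
AVC hits its minimum where MC = AVC, at Q = 5, giving min AVC = 54 - 10·5 + 5^2 = €29.
With P < min AVC (€12 < €29), every unit sold adds to the loss.
Shutting down limits the loss to fixed cost, €532.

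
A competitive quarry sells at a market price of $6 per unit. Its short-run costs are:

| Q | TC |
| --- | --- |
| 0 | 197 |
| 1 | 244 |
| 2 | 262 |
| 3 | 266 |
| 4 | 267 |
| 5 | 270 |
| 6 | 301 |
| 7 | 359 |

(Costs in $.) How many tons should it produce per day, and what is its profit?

Q = 0 (shut down); profit = -$197

Profit at each row (π = 6Q − TC): Q=0: -197; Q=1: -238; Q=2: -250; Q=3: -248; Q=4: -243; Q=5: -240; Q=6: -265; Q=7: -317.
Profit is highest at Q = 0. Equivalently, the lowest AVC in the table is 73/5 ≈ $14.60 at Q = 5, and P = $6 falls below it — price never covers variable cost, so the firm shuts down and loses only its fixed cost.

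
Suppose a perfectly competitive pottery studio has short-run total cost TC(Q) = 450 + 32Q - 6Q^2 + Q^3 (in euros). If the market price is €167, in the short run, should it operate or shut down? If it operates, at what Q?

Strip out fixed cost: VC = 32Q - 6Q^2 + Q^3. Then AVC = 32 - 6Q + Q^2 and MC = 32 - 12Q + 3Q^2.
The AVC parabola has its vertex at Q = 6/2 = 3, where AVC = 32 - 6·3 + 3^2 = €23.
Because €167 ≥ €23, revenue can cover variable cost; the firm operates.
Set P = MC: 167 = 32 - 12Q + 3Q^2 → -135 - 12Q + 3Q^2 = 0. The roots are Q = -5 and Q = 9; the profit-maximizing output is on the rising part of MC, so Q* = 9.
Check: AVC at Q = 9 is €59 ≤ P, so revenue covers variable cost.
Profit = P·Q − TC = 167·9 − 981 = €522.

Produce at Q = 9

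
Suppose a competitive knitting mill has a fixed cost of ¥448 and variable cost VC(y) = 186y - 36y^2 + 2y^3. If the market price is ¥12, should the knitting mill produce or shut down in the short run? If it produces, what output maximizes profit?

Variable cost is VC = 186y - 36y^2 + 2y^3, so AVC = VC/y = 186 - 36y + 2y^2 and MC = dTC/dy = 186 - 72y + 6y^2.
AVC hits its minimum where MC = AVC, at y = 9, giving min AVC = 186 - 36·9 + 2·9^2 = ¥24.
Since P = ¥12 < min AVC = ¥24, price fails to cover variable cost at any output.
The firm minimizes its loss by shutting down and losing only its fixed cost of ¥448.

Shut down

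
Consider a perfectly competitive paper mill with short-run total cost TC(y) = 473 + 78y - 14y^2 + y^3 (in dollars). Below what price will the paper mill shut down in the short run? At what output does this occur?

The firm shuts down when price falls below the minimum of average variable cost. AVC = VC/y = 78 - 14y + y^2.
At the minimum of AVC, MC = AVC. MC = 78 - 28y + 3y^2; setting MC = AVC gives 2y^2 - 14y = 0, so y = 7. min AVC = 29.
So the shutdown price is $29.

$29 per unit, at y = 7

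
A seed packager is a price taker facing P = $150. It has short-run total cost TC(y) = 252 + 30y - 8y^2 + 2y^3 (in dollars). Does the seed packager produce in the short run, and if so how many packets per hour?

Variable cost is VC = 30y - 8y^2 + 2y^3, so AVC = VC/y = 30 - 8y + 2y^2 and MC = dTC/dy = 30 - 16y + 6y^2.
AVC hits its minimum where MC = AVC, at y = 2, giving min AVC = 30 - 8·2 + 2·2^2 = $22.
Because $150 ≥ $22, revenue can cover variable cost; the firm operates.
P = MC gives -120 - 16y + 6y^2 = 0, with roots -10/3 and 6. Take the larger (rising MC): y* = 6.
Check: AVC at y = 6 is $54 ≤ P, so revenue covers variable cost.
Profit = P·y − TC = 150·6 − 576 = $324.

Produce at y = 6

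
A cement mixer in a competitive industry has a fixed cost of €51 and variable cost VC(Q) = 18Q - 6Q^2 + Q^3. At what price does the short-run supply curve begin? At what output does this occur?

The firm shuts down when price falls below the minimum of average variable cost. AVC = VC/Q = 18 - 6Q + Q^2.
dAVC/dQ = -6 + 2Q = 0 gives Q = 3. min AVC = 18 - 6·3 + 3^2 = 9.
So the shutdown price is €9.

€9 per unit, at Q = 3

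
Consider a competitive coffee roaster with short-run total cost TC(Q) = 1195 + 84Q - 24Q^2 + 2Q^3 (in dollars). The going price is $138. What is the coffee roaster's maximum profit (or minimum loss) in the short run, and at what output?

AVC = 84 - 24Q + 2Q^2 has its minimum $12 at Q = 6; price $138 clears that bar, so the firm operates.
With MC = 84 - 48Q + 6Q^2, P = MC on the upward-sloping part at Q* = 9.
TR = 138·9 = 1242. TC = 1195 + 270 = 1465. Profit = 1242 − 1465 = -$223.
Shutting down would mean losing the fixed cost of $1195, so operating at a loss of $223 is better by $972.

Profit = -$223 at Q = 9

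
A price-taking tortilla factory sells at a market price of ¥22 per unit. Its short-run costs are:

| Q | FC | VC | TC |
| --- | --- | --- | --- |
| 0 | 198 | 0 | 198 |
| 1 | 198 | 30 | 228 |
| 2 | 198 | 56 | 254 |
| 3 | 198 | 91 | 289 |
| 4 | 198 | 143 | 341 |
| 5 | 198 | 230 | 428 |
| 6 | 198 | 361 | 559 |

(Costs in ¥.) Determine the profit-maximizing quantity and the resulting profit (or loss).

Q = 0 (shut down); profit = -¥198

Tabulate TR − TC: Q=0: -198; Q=1: -206; Q=2: -210; Q=3: -223; Q=4: -253; Q=5: -318; Q=6: -427.
Profit is highest at Q = 0. Equivalently, the lowest AVC in the table is 56/2 ≈ ¥28 at Q = 2, and P = ¥22 falls below it — price never covers variable cost, so the firm shuts down and loses only its fixed cost.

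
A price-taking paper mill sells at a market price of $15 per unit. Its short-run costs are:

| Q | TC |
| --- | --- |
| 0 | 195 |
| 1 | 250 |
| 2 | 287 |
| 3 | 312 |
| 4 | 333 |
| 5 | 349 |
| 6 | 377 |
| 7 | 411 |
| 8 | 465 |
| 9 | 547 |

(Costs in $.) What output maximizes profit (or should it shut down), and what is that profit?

Compute π = P·Q − TC at each output: Q=0: -195; Q=1: -235; Q=2: -257; Q=3: -267; Q=4: -273; Q=5: -274; Q=6: -287; Q=7: -306; Q=8: -345; Q=9: -412.
Profit is highest at Q = 0. Equivalently, the lowest AVC in the table is 182/6 ≈ $30.33 at Q = 6, and P = $15 falls below it — price never covers variable cost, so the firm shuts down and loses only its fixed cost.

Q = 0 (shut down); profit = -$195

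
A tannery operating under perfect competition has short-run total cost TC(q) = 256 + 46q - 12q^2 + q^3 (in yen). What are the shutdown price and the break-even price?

Shutdown price = ¥10; break-even price = ¥46

AVC = 46 - 12q + q^2; minimized at q = 6, giving min AVC = ¥10. That is the shutdown price.
ATC = 256/q + 46 - 12q + q^2. Setting dATC/dq = −256/q^2 − 12 + 2q = 0 gives q = 8 (since 2·8^3 − 12·8^2 = 256).
min ATC = 256/8 + 46 − 12·8 + 8^2 = ¥46. That is the break-even price.
Between these two prices the firm operates at a loss; above ¥46 it earns a profit.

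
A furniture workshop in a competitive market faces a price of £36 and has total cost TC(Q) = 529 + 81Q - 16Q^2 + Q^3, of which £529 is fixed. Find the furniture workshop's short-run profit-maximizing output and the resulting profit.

Profit = -£367 at Q = 9

AVC = 81 - 16Q + Q^2 has its minimum £17 at Q = 8; price £36 clears that bar, so the firm operates.
MC = 81 - 32Q + 3Q^2. Setting P = MC and taking the root on the rising branch gives Q* = 9.
TR = 36·9 = 324. TC = 529 + 162 = 691. Profit = 324 − 691 = -£367.
By producing, the firm covers all variable cost plus £162 of fixed cost; shutting down would lose the full £529.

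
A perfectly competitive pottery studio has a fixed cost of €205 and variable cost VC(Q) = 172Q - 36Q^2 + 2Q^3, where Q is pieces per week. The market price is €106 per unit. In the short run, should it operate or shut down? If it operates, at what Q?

Variable cost is VC = 172Q - 36Q^2 + 2Q^3, so AVC = VC/Q = 172 - 36Q + 2Q^2 and MC = dTC/dQ = 172 - 72Q + 6Q^2.
The AVC parabola has its vertex at Q = 36/4 = 9, where AVC = 172 - 36·9 + 2·9^2 = €10.
P = €106 exceeds min AVC = €10, so the firm stays open.
P = MC gives 66 - 72Q + 6Q^2 = 0, with roots 1 and 11. Take the larger (rising MC): Q* = 11.
Check: AVC at Q = 11 is €18 ≤ P, so revenue covers variable cost.
Profit = P·Q − TC = 106·11 − 403 = €763.

Produce at Q = 11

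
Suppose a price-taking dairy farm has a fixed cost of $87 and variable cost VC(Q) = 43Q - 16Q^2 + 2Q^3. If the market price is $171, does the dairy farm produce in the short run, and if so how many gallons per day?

Produce at Q = 8

Strip out fixed cost: VC = 43Q - 16Q^2 + 2Q^3. Then AVC = 43 - 16Q + 2Q^2 and MC = 43 - 32Q + 6Q^2.
AVC is minimized where dAVC/dQ = -16 + 4Q = 0, at Q = 4; min AVC = 43 - 16·4 + 2·4^2 = $11.
Since P = $171 ≥ min AVC = $11, price covers variable cost and the firm should produce.
P = MC gives -128 - 32Q + 6Q^2 = 0, with roots -8/3 and 8. Take the larger (rising MC): Q* = 8.
Check: AVC at Q = 8 is $43 ≤ P, so revenue covers variable cost.
Profit = P·Q − TC = 171·8 − 431 = $937.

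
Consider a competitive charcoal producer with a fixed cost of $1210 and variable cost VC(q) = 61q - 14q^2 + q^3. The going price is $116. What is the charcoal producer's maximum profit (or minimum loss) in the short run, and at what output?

Profit = -$242 at q = 11

AVC = 61 - 14q + q^2 has its minimum $12 at q = 7; price $116 clears that bar, so the firm operates.
MC = 61 - 28q + 3q^2. Setting P = MC and taking the root on the rising branch gives q* = 11.
TR = 116·11 = 1276. TC = 1210 + 308 = 1518. Profit = 1276 − 1518 = -$242.
Shutting down would mean losing the fixed cost of $1210, so operating at a loss of $242 is better by $968.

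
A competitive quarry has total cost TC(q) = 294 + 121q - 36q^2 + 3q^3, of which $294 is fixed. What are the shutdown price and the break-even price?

Shutdown price = $13; break-even price = $58

AVC = 121 - 36q + 3q^2; minimized at q = 6, giving min AVC = $13. That is the shutdown price.
ATC = 294/q + 121 - 36q + 3q^2. Setting dATC/dq = −294/q^2 − 36 + 6q = 0 gives q = 7 (since 6·7^3 − 36·7^2 = 294).
min ATC = 294/7 + 121 − 36·7 + 3·7^2 = $58. That is the break-even price.
Between these two prices the firm operates at a loss; above $58 it earns a profit.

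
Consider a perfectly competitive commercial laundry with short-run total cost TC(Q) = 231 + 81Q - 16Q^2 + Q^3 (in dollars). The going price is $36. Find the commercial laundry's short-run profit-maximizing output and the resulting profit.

Profit = -$69 at Q = 9

AVC = 81 - 16Q + Q^2 has its minimum $17 at Q = 8; price $36 clears that bar, so the firm operates.
With MC = 81 - 32Q + 3Q^2, P = MC on the upward-sloping part at Q* = 9.
TR = 36·9 = 324. TC = 231 + 162 = 393. Profit = 324 − 393 = -$69.
Shutting down would mean losing the fixed cost of $231, so operating at a loss of $69 is better by $162.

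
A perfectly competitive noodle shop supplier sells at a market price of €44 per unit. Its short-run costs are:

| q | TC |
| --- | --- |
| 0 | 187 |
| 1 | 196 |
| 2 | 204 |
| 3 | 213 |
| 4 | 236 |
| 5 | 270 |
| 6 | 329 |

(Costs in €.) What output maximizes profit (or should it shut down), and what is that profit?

q = 5; profit = -€50

Tabulate TR − TC: q=0: -187; q=1: -152; q=2: -116; q=3: -81; q=4: -60; q=5: -50; q=6: -65.
Profit is maximized at q = 5. AVC there is 83/5 = €16.60 ≤ P, so producing beats shutting down (which would give -€187).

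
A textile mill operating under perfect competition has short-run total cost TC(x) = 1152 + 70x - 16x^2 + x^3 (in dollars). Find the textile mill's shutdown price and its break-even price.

AVC = 70 - 16x + x^2; minimized at x = 8, giving min AVC = $6. That is the shutdown price.
ATC = 1152/x + 70 - 16x + x^2. Setting dATC/dx = −1152/x^2 − 16 + 2x = 0 gives x = 12 (since 2·12^3 − 16·12^2 = 1152).
min ATC = 1152/12 + 70 − 16·12 + 12^2 = $118. That is the break-even price.
For $6 ≤ P < $118 the firm produces at a loss; below $6 it shuts down.

Shutdown price = $6; break-even price = $118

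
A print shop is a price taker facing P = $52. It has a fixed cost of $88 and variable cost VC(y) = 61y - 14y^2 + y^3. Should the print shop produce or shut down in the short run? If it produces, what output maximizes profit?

Produce at y = 9

Strip out fixed cost: VC = 61y - 14y^2 + y^3. Then AVC = 61 - 14y + y^2 and MC = 61 - 28y + 3y^2.
The AVC parabola has its vertex at y = 14/2 = 7, where AVC = 61 - 14·7 + 7^2 = $12.
P = $52 exceeds min AVC = $12, so the firm stays open.
Set P = MC: 52 = 61 - 28y + 3y^2 → 9 - 28y + 3y^2 = 0. The roots are y = 1/3 and y = 9; the profit-maximizing output is on the rising part of MC, so y* = 9.
Check: AVC at y = 9 is $16 ≤ P, so revenue covers variable cost.
Profit = P·y − TC = 52·9 − 232 = $236.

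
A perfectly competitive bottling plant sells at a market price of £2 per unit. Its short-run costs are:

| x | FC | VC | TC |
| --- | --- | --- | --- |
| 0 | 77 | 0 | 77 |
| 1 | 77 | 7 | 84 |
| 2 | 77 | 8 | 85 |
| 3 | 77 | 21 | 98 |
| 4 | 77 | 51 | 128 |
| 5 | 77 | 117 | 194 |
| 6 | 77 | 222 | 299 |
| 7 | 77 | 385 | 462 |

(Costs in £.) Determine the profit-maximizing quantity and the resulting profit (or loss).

x = 0 (shut down); profit = -£77

Compute π = P·x − TC at each output: x=0: -77; x=1: -82; x=2: -81; x=3: -92; x=4: -120; x=5: -184; x=6: -287; x=7: -448.
Profit is highest at x = 0. Equivalently, the lowest AVC in the table is 8/2 ≈ £4 at x = 2, and P = £2 falls below it — price never covers variable cost, so the firm shuts down and loses only its fixed cost.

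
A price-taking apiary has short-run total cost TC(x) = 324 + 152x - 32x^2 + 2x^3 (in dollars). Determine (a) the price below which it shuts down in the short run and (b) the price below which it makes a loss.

Shutdown price = min AVC. AVC = 152 - 32x + 2x^2, with vertex at x = 8 and minimum $24.
ATC = 324/x + 152 - 32x + 2x^2. Setting dATC/dx = −324/x^2 − 32 + 4x = 0 gives x = 9 (since 4·9^3 − 32·9^2 = 324).
min ATC = 324/9 + 152 − 32·9 + 2·9^2 = $62. That is the break-even price.
Between these two prices the firm operates at a loss; above $62 it earns a profit.

Shutdown price = $24; break-even price = $62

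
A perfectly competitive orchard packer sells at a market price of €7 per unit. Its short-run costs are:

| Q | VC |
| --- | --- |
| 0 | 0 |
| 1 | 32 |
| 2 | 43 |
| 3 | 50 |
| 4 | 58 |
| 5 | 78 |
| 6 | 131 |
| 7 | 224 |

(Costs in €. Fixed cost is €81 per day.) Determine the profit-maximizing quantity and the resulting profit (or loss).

Profit at each row (π = 7Q − TC): Q=0: -81; Q=1: -106; Q=2: -110; Q=3: -110; Q=4: -111; Q=5: -124; Q=6: -170; Q=7: -256.
Profit is highest at Q = 0. Equivalently, the lowest AVC in the table is 58/4 ≈ €14.50 at Q = 4, and P = €7 falls below it — price never covers variable cost, so the firm shuts down and loses only its fixed cost.

Q = 0 (shut down); profit = -€81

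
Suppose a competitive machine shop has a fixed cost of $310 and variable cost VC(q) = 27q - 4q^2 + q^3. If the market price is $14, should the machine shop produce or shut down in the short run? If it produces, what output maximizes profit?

Shut down

From TC, MC = TC'(q) = 27 - 8q + 3q^2 and AVC = VC/q = 27 - 4q + q^2.
AVC is minimized where dAVC/dq = -4 + 2q = 0, at q = 2; min AVC = 27 - 4·2 + 2^2 = $23.
Since P = $14 < min AVC = $23, price fails to cover variable cost at any output.
Best response: produce nothing and absorb the $310 fixed cost.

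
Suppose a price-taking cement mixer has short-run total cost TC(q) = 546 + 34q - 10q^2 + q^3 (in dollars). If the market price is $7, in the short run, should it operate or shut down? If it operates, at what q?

Variable cost is VC = 34q - 10q^2 + q^3, so AVC = VC/q = 34 - 10q + q^2 and MC = dTC/dq = 34 - 20q + 3q^2.
The AVC parabola has its vertex at q = 10/2 = 5, where AVC = 34 - 10·5 + 5^2 = $9.
With P < min AVC ($7 < $9), every unit sold adds to the loss.
Best response: produce nothing and absorb the $546 fixed cost.

Shut down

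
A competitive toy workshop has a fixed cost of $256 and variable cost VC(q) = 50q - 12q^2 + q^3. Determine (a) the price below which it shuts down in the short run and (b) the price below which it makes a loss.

AVC = 50 - 12q + q^2; minimized at q = 6, giving min AVC = $14. That is the shutdown price.
ATC = 256/q + 50 - 12q + q^2. Setting dATC/dq = −256/q^2 − 12 + 2q = 0 gives q = 8 (since 2·8^3 − 12·8^2 = 256).
min ATC = 256/8 + 50 − 12·8 + 8^2 = $50. That is the break-even price.
Between these two prices the firm operates at a loss; above $50 it earns a profit.

Shutdown price = $14; break-even price = $50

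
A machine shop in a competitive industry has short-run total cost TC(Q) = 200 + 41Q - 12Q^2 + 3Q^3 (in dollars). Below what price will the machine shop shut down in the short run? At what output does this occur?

$29 per unit, at Q = 2

The shutdown price is the minimum of AVC. VC = 41Q - 12Q^2 + 3Q^3, so AVC = 41 - 12Q + 3Q^2.
dAVC/dQ = -12 + 6Q = 0 gives Q = 2. min AVC = 41 - 12·2 + 3·2^2 = 29.
The firm shuts down for any P below $29.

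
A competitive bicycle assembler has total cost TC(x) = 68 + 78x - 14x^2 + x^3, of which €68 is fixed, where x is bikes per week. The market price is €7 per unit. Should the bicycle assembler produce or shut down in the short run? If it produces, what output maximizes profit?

Strip out fixed cost: VC = 78x - 14x^2 + x^3. Then AVC = 78 - 14x + x^2 and MC = 78 - 28x + 3x^2.
The AVC parabola has its vertex at x = 14/2 = 7, where AVC = 78 - 14·7 + 7^2 = €29.
With P < min AVC (€7 < €29), every unit sold adds to the loss.
Best response: produce nothing and absorb the €68 fixed cost.

Shut down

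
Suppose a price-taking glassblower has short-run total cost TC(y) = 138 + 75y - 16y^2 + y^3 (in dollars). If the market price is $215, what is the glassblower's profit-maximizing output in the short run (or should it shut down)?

Strip out fixed cost: VC = 75y - 16y^2 + y^3. Then AVC = 75 - 16y + y^2 and MC = 75 - 32y + 3y^2.
AVC hits its minimum where MC = AVC, at y = 8, giving min AVC = 75 - 16·8 + 8^2 = $11.
Since P = $215 ≥ min AVC = $11, price covers variable cost and the firm should produce.
Solving P = MC: -140 - 32y + 3y^2 = 0 ⇒ y = -10/3 or 14. On the upward-sloping branch, y* = 14.
Check: AVC at y = 14 is $47 ≤ P, so revenue covers variable cost.
Profit = P·y − TC = 215·14 − 796 = $2214.

Produce at y = 14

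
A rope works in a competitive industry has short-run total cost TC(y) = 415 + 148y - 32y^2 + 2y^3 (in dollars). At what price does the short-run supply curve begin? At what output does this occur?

The firm shuts down when price falls below the minimum of average variable cost. AVC = VC/y = 148 - 32y + 2y^2.
dAVC/dy = -32 + 4y = 0 gives y = 8. min AVC = 148 - 32·8 + 2·8^2 = 20.
For P < $20 the firm produces nothing.

$20 per unit, at y = 8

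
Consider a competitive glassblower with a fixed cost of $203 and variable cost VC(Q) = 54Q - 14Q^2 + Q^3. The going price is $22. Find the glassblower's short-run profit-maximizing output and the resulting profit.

AVC = 54 - 14Q + Q^2; min AVC = $5 at Q = 7. Since P = $22 ≥ min AVC, the firm produces.
With MC = 54 - 28Q + 3Q^2, P = MC on the upward-sloping part at Q* = 8.
TR = 22·8 = 176. TC = 203 + 48 = 251. Profit = 176 − 251 = -$75.
That loss of $75 beats the $203 the firm would lose by shutting down; producing recovers $128 of fixed cost.

Profit = -$75 at Q = 8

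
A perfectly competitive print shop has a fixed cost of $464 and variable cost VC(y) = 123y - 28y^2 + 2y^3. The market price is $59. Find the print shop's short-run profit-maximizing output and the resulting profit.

AVC = 123 - 28y + 2y^2 has its minimum $25 at y = 7; price $59 clears that bar, so the firm operates.
With MC = 123 - 56y + 6y^2, P = MC on the upward-sloping part at y* = 8.
TR = 59·8 = 472. TC = 464 + 216 = 680. Profit = 472 − 680 = -$208.
That loss of $208 beats the $464 the firm would lose by shutting down; producing recovers $256 of fixed cost.

Profit = -$208 at y = 8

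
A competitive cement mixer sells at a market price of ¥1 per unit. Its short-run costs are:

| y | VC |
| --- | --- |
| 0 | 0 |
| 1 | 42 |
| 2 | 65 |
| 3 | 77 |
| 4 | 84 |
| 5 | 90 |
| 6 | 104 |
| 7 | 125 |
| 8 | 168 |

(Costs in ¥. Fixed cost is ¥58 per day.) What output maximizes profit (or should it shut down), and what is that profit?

y = 0 (shut down); profit = -¥58

Profit at each row (π = 1y − TC): y=0: -58; y=1: -99; y=2: -121; y=3: -132; y=4: -138; y=5: -143; y=6: -156; y=7: -176; y=8: -218.
Profit is highest at y = 0. Equivalently, the lowest AVC in the table is 104/6 ≈ ¥17.33 at y = 6, and P = ¥1 falls below it — price never covers variable cost, so the firm shuts down and loses only its fixed cost.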